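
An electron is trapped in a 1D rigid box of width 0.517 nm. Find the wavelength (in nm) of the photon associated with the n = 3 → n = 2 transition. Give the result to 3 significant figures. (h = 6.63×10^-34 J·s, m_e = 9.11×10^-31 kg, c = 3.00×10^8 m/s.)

E_1 = h²/(8m_eL²) = 2.257×10^-19 J, so ΔE = (3² − 2²)E_1 = 1.128×10^-18 J.
λ = hc/ΔE = (6.63×10^-34·3.00×10^8)/1.128×10^-18 = 1.76×10^-7 m = 176 nm.

λ = 176 nm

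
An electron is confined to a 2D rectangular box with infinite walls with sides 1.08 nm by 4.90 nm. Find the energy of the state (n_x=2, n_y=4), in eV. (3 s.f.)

For a 2D rectangular well E = (h²/8m_e)·Σ n_i²/L_i² = (6.626×10^-34)²/(8·9.109×10^-31) · [2²/(1.08 nm)² + 4²/(4.90 nm)²].
Evaluating gives E = 2.468×10^-19 J = 1.54 eV.

E = 1.54 eV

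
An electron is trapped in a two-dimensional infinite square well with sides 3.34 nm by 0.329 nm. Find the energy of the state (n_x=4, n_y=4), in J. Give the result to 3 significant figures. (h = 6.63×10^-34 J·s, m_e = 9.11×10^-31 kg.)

For a 2D rectangular well E = (h²/8m_e)·Σ n_i²/L_i² = (6.63×10^-34)²/(8·9.11×10^-31) · [4²/(3.34 nm)² + 4²/(0.329 nm)²].
Evaluating gives E = 9.00×10^-18 J.

E = 9.00×10^-18 J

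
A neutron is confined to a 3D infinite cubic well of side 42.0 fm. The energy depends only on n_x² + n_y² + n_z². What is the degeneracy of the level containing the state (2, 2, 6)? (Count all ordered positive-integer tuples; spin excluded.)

The level has n_x² + n_y² + n_z² = 44. The ordered positive-integer solutions are (2, 2, 6), (2, 6, 2), (6, 2, 2).
That gives 3 states.

degeneracy = 3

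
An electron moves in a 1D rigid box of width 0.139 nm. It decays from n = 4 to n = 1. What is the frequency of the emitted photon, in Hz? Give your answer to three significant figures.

f = 7.06×10^16 Hz

E_1 = h²/(8m_eL²) = 3.118×10^-18 J and ΔE = (4² − 1²)E_1 = 4.677×10^-17 J.
f = ΔE/h = 4.677×10^-17/6.626×10^-34 = 7.06×10^16 Hz.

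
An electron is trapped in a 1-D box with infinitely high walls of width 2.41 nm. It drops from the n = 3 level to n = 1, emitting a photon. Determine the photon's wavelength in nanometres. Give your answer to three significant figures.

λ = 2.39×10^3 nm

E_1 = h²/(8m_eL²) = 1.037×10^-20 J, so ΔE = (3² − 1²)E_1 = 8.296×10^-20 J.
λ = hc/ΔE = (6.626×10^-34·2.998×10^8)/8.296×10^-20 = 2.39×10^-6 m = 2.39×10^3 nm.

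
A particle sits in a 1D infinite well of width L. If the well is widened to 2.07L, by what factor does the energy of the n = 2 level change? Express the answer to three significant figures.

E_n ∝ 1/L², so the energy scales by 1/2.07² = 0.233.

0.233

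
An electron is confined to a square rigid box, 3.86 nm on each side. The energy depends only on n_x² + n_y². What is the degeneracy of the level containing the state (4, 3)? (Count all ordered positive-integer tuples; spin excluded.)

degeneracy = 2

The level has n_x² + n_y² = 25. The ordered positive-integer solutions are (3, 4), (4, 3).
That gives 2 states.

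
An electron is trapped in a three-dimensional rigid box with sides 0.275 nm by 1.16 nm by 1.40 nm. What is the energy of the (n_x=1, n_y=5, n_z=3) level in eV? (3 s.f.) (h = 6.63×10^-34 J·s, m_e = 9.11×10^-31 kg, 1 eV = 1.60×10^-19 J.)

E = 13.7 eV

For a 3D rectangular well E = (h²/8m_e)·Σ n_i²/L_i² = (6.63×10^-34)²/(8·9.11×10^-31) · [1²/(0.275 nm)² + 5²/(1.16 nm)² + 3²/(1.40 nm)²].
Evaluating gives E = 2.195×10^-18 J = 13.7 eV.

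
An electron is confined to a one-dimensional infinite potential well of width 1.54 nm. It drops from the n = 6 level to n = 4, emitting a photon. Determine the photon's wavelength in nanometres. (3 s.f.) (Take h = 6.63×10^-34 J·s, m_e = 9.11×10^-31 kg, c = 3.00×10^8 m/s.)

λ = 391 nm

E_1 = h²/(8m_eL²) = 2.543×10^-20 J, so ΔE = (6² − 4²)E_1 = 5.086×10^-19 J.
λ = hc/ΔE = (6.63×10^-34·3.00×10^8)/5.086×10^-19 = 3.91×10^-7 m = 391 nm.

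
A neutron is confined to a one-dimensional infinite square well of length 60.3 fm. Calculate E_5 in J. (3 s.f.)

E_5 = 2.25×10^-13 J

For an infinite well E_n = n²h²/(8m_nL²), so E_1 = h²/(8m_nL²) = (6.626×10^-34)²/(8·1.675×10^-27·(6.03×10^-14 m)²) = 9.011×10^-15 J.
Then E_5 = 5²·E_1 = 25·9.011×10^-15 J = 2.25×10^-13 J.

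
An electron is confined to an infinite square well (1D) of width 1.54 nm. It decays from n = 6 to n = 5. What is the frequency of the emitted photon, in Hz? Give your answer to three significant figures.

E_1 = h²/(8m_eL²) = 2.540×10^-20 J and ΔE = (6² − 5²)E_1 = 2.794×10^-19 J.
f = ΔE/h = 2.794×10^-19/6.626×10^-34 = 4.22×10^14 Hz.

f = 4.22×10^14 Hz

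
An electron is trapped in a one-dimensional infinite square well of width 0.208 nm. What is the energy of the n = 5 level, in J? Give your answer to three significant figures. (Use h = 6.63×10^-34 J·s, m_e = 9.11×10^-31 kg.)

E_5 = 3.49×10^-17 J

For an infinite well E_n = n²h²/(8m_eL²), so E_1 = h²/(8m_eL²) = (6.63×10^-34)²/(8·9.11×10^-31·(2.08×10^-10 m)²) = 1.394×10^-18 J.
Then E_5 = 5²·E_1 = 25·1.394×10^-18 J = 3.49×10^-17 J.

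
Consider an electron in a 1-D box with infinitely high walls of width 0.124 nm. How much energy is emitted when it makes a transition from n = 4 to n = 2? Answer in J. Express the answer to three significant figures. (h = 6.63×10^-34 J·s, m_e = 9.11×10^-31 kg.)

E_1 = h²/(8m_eL²) = 3.923×10^-18 J.
|ΔE| = |4² − 2²|·E_1 = 12·3.923×10^-18 J = 4.71×10^-17 J.

|ΔE| = 4.71×10^-17 J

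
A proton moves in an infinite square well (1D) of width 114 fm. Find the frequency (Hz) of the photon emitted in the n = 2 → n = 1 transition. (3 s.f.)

E_1 = h²/(8m_pL²) = 2.524×10^-15 J and ΔE = (2² − 1²)E_1 = 7.572×10^-15 J.
f = ΔE/h = 7.572×10^-15/6.626×10^-34 = 1.14×10^19 Hz.

f = 1.14×10^19 Hz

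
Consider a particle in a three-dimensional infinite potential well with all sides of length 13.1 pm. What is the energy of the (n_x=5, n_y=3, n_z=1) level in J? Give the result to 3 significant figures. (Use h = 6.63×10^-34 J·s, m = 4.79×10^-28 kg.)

E = 2.34×10^-17 J

For a 3D rectangular well E = (h²/8m)·Σ n_i²/L_i² = (6.63×10^-34)²/(8·4.79×10^-28) · [5²/(13.1 pm)² + 3²/(13.1 pm)² + 1²/(13.1 pm)²].
Evaluating gives E = 2.34×10^-17 J.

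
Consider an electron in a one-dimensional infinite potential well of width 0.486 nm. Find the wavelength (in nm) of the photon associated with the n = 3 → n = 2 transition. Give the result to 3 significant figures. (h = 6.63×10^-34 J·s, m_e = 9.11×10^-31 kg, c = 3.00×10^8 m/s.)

λ = 156 nm

E_1 = h²/(8m_eL²) = 2.554×10^-19 J, so ΔE = (3² − 2²)E_1 = 1.277×10^-18 J.
λ = hc/ΔE = (6.63×10^-34·3.00×10^8)/1.277×10^-18 = 1.56×10^-7 m = 156 nm.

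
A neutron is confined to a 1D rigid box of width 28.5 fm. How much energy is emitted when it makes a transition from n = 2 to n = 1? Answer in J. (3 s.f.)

E_1 = h²/(8m_nL²) = 4.034×10^-14 J.
|ΔE| = |2² − 1²|·E_1 = 3·4.034×10^-14 J = 1.21×10^-13 J.

|ΔE| = 1.21×10^-13 J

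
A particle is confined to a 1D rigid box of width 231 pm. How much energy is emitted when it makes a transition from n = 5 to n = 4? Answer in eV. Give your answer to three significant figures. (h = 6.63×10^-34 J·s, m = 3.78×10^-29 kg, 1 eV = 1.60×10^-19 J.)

|ΔE| = 1.53 eV

E_1 = h²/(8mL²) = 2.724×10^-20 J.
|ΔE| = |5² − 4²|·E_1 = 9·2.724×10^-20 J = 2.452×10^-19 J = 1.53 eV.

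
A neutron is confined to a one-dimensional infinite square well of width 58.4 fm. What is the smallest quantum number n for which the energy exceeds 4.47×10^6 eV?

n = 9

E_1 = h²/(8m_nL²) = 9.607×10^-15 J = 5.997×10^4 eV.
Need n² > 4.47×10^6/5.997×10^4 = 74.54, i.e. n > 8.634.
The smallest integer satisfying this is n = 9.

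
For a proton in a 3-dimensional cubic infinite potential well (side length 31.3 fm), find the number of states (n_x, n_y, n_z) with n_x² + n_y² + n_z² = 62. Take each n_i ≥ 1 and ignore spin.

The level has n_x² + n_y² + n_z² = 62. The ordered positive-integer solutions are (1, 5, 6), (1, 6, 5), (2, 3, 7), (2, 7, 3), (3, 2, 7), (3, 7, 2), (5, 1, 6), (5, 6, 1), (6, 1, 5), (6, 5, 1), (7, 2, 3), (7, 3, 2).
That gives 12 states.

degeneracy = 12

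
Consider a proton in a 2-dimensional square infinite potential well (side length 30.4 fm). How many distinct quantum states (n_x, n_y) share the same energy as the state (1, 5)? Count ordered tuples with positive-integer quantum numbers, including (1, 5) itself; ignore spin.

The level has n_x² + n_y² = 26. The ordered positive-integer solutions are (1, 5), (5, 1).
That gives 2 states.

degeneracy = 2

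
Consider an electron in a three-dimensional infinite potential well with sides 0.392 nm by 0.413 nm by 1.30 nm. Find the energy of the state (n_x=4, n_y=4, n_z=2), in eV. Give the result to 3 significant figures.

For a 3D rectangular well E = (h²/8m_e)·Σ n_i²/L_i² = (6.626×10^-34)²/(8·9.109×10^-31) · [4²/(0.392 nm)² + 4²/(0.413 nm)² + 2²/(1.30 nm)²].
Evaluating gives E = 1.207×10^-17 J = 75.3 eV.

E = 75.3 eV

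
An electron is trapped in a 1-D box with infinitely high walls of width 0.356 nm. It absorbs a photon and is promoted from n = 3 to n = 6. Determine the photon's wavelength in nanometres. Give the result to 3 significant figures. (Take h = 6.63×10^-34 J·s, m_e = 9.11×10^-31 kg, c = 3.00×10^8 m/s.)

E_1 = h²/(8m_eL²) = 4.759×10^-19 J, so ΔE = (6² − 3²)E_1 = 1.285×10^-17 J.
λ = hc/ΔE = (6.63×10^-34·3.00×10^8)/1.285×10^-17 = 1.55×10^-8 m = 15.5 nm.

λ = 15.5 nm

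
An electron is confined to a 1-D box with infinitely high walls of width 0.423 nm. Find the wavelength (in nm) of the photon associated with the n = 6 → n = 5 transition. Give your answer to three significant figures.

E_1 = h²/(8m_eL²) = 3.367×10^-19 J, so ΔE = (6² − 5²)E_1 = 3.704×10^-18 J.
λ = hc/ΔE = (6.626×10^-34·2.998×10^8)/3.704×10^-18 = 5.36×10^-8 m = 53.6 nm.

λ = 53.6 nm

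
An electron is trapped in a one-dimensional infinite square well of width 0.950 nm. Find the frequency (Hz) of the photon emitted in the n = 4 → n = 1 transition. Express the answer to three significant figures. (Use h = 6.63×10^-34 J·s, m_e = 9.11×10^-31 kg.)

f = 1.51×10^15 Hz

E_1 = h²/(8m_eL²) = 6.683×10^-20 J and ΔE = (4² − 1²)E_1 = 1.002×10^-18 J.
f = ΔE/h = 1.002×10^-18/6.63×10^-34 = 1.51×10^15 Hz.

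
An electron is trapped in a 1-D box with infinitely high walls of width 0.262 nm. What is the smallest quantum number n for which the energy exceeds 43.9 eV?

E_1 = h²/(8m_eL²) = 8.777×10^-19 J = 5.479 eV.
Need n² > 43.9/5.479 = 8.012, i.e. n > 2.831.
The smallest integer satisfying this is n = 3.

n = 3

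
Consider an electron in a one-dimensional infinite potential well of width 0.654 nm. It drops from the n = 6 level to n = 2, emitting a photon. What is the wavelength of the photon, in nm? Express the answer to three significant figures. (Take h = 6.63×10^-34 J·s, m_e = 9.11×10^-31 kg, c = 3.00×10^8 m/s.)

λ = 44.1 nm

E_1 = h²/(8m_eL²) = 1.410×10^-19 J, so ΔE = (6² − 2²)E_1 = 4.512×10^-18 J.
λ = hc/ΔE = (6.63×10^-34·3.00×10^8)/4.512×10^-18 = 4.41×10^-8 m = 44.1 nm.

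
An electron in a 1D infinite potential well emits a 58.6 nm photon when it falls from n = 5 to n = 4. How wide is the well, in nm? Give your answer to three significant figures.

L = 0.400 nm

The photon carries ΔE = hc/λ = 6.626×10^-34·2.998×10^8/5.86×10^-8 m = 3.390×10^-18 J.
Since ΔE = (5² − 4²)E_1, E_1 = 3.767×10^-19 J, and L = h/√(8m_eE_1) = 4.00×10^-10 m = 0.400 nm.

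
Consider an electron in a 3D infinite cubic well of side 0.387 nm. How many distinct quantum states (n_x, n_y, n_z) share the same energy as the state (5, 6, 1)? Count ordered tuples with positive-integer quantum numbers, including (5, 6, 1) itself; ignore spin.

degeneracy = 12

The level has n_x² + n_y² + n_z² = 62. The ordered positive-integer solutions are (1, 5, 6), (1, 6, 5), (2, 3, 7), (2, 7, 3), (3, 2, 7), (3, 7, 2), (5, 1, 6), (5, 6, 1), (6, 1, 5), (6, 5, 1), (7, 2, 3), (7, 3, 2).
That gives 12 states.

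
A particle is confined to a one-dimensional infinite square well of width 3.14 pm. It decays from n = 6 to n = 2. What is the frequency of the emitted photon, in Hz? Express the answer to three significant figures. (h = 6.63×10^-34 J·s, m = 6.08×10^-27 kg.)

f = 4.42×10^16 Hz

E_1 = h²/(8mL²) = 9.166×10^-19 J and ΔE = (6² − 2²)E_1 = 2.933×10^-17 J.
f = ΔE/h = 2.933×10^-17/6.63×10^-34 = 4.42×10^16 Hz.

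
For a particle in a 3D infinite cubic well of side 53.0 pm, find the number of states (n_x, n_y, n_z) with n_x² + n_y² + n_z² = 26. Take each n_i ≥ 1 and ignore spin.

The level has n_x² + n_y² + n_z² = 26. The ordered positive-integer solutions are (1, 3, 4), (1, 4, 3), (3, 1, 4), (3, 4, 1), (4, 1, 3), (4, 3, 1).
That gives 6 states.

degeneracy = 6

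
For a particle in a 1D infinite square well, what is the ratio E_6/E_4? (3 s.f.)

E_n ∝ n², so E_6/E_4 = 6²/4² = 36/16 = 2.25.

2.25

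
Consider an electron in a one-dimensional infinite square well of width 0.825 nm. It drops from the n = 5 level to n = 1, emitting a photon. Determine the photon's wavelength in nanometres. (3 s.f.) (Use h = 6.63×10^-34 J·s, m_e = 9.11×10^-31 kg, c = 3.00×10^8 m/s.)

λ = 93.5 nm

E_1 = h²/(8m_eL²) = 8.862×10^-20 J, so ΔE = (5² − 1²)E_1 = 2.127×10^-18 J.
λ = hc/ΔE = (6.63×10^-34·3.00×10^8)/2.127×10^-18 = 9.35×10^-8 m = 93.5 nm.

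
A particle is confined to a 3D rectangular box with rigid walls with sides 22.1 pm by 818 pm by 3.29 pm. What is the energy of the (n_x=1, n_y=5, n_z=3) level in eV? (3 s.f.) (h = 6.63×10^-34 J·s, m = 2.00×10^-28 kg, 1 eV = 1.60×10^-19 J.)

E = 1.43×10^3 eV

For a 3D rectangular well E = (h²/8m)·Σ n_i²/L_i² = (6.63×10^-34)²/(8·2.00×10^-28) · [1²/(22.1 pm)² + 5²/(818 pm)² + 3²/(3.29 pm)²].
Evaluating gives E = 2.290×10^-16 J = 1.43×10^3 eV.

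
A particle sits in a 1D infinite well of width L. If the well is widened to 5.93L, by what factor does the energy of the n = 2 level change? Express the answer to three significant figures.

E_n ∝ 1/L², so the energy scales by 1/5.93² = 0.0284.

0.0284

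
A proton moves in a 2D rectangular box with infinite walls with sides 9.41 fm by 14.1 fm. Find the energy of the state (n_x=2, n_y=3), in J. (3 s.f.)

E = 2.97×10^-12 J

For a 2D rectangular well E = (h²/8m_p)·Σ n_i²/L_i² = (6.626×10^-34)²/(8·1.673×10^-27) · [2²/(9.41 fm)² + 3²/(14.1 fm)²].
Evaluating gives E = 2.97×10^-12 J.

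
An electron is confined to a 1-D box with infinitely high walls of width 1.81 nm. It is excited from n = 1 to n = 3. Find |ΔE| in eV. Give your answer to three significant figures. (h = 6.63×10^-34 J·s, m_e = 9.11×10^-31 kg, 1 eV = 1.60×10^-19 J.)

E_1 = h²/(8m_eL²) = 1.841×10^-20 J.
|ΔE| = |1² − 3²|·E_1 = 8·1.841×10^-20 J = 1.473×10^-19 J = 0.921 eV.

|ΔE| = 0.921 eV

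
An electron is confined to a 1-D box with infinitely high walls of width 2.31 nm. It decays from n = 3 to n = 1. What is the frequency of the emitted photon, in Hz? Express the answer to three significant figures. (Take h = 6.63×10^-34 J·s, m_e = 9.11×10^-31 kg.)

E_1 = h²/(8m_eL²) = 1.130×10^-20 J and ΔE = (3² − 1²)E_1 = 9.040×10^-20 J.
f = ΔE/h = 9.040×10^-20/6.63×10^-34 = 1.36×10^14 Hz.

f = 1.36×10^14 Hz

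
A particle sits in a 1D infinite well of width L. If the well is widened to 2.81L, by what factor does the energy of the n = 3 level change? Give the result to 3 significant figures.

0.127

E_n ∝ 1/L², so the energy scales by 1/2.81² = 0.127.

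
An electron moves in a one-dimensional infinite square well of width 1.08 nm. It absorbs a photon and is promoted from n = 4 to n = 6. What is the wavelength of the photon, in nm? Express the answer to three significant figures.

E_1 = h²/(8m_eL²) = 5.165×10^-20 J, so ΔE = (6² − 4²)E_1 = 1.033×10^-18 J.
λ = hc/ΔE = (6.626×10^-34·2.998×10^8)/1.033×10^-18 = 1.92×10^-7 m = 192 nm.

λ = 192 nm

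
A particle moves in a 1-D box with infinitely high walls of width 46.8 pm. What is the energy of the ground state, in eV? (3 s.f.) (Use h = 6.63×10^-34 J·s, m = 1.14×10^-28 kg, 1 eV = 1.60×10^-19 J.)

For an infinite well E_n = n²h²/(8mL²), so E_1 = h²/(8mL²) = (6.63×10^-34)²/(8·1.14×10^-28·(4.68×10^-11 m)²) = 2.201×10^-19 J.
Converting, E_1 = 2.201×10^-19 J / (1.60×10^-19 J/eV) = 1.38 eV.

E_1 = 1.38 eV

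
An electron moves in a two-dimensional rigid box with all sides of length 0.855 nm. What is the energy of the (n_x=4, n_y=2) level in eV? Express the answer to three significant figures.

For a 2D rectangular well E = (h²/8m_e)·Σ n_i²/L_i² = (6.626×10^-34)²/(8·9.109×10^-31) · [4²/(0.855 nm)² + 2²/(0.855 nm)²].
Evaluating gives E = 1.648×10^-18 J = 10.3 eV.

E = 10.3 eV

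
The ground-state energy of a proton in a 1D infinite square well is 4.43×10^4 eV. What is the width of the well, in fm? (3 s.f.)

From E_n = n²h²/(8m_pL²), L = n·h/√(8m_pE_n).
E_1 = 4.43×10^4 eV = 7.097×10^-15 J, so L = 1·6.626×10^-34/√(8·1.673×10^-27·7.097×10^-15) = 6.80×10^-14 m = 68.0 fm.

L = 68.0 fm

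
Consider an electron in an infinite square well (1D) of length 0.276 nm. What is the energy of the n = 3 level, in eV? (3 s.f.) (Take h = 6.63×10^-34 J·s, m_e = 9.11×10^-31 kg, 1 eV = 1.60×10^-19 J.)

E_3 = 44.5 eV

For an infinite well E_n = n²h²/(8m_eL²), so E_1 = h²/(8m_eL²) = (6.63×10^-34)²/(8·9.11×10^-31·(2.76×10^-10 m)²) = 7.918×10^-19 J.
Then E_3 = 3²·E_1 = 9·7.918×10^-19 J = 7.126×10^-18 J.
Converting, E_3 = 7.126×10^-18 J / (1.60×10^-19 J/eV) = 44.5 eV.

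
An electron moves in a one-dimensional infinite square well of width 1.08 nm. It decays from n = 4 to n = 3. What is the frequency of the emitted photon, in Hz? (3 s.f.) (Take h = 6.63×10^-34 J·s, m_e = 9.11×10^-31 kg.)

f = 5.46×10^14 Hz

E_1 = h²/(8m_eL²) = 5.171×10^-20 J and ΔE = (4² − 3²)E_1 = 3.620×10^-19 J.
f = ΔE/h = 3.620×10^-19/6.63×10^-34 = 5.46×10^14 Hz.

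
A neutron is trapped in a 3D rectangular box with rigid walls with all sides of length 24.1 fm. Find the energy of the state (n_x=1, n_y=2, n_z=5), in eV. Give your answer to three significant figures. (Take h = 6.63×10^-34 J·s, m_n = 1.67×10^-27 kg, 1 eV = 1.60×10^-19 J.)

For a 3D rectangular well E = (h²/8m_n)·Σ n_i²/L_i² = (6.63×10^-34)²/(8·1.67×10^-27) · [1²/(24.1 fm)² + 2²/(24.1 fm)² + 5²/(24.1 fm)²].
Evaluating gives E = 1.699×10^-12 J = 1.06×10^7 eV.

E = 1.06×10^7 eV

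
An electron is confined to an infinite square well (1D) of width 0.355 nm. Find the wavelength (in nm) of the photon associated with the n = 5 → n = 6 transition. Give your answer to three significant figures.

λ = 37.8 nm

E_1 = h²/(8m_eL²) = 4.781×10^-19 J, so ΔE = (6² − 5²)E_1 = 5.259×10^-18 J.
λ = hc/ΔE = (6.626×10^-34·2.998×10^8)/5.259×10^-18 = 3.78×10^-8 m = 37.8 nm.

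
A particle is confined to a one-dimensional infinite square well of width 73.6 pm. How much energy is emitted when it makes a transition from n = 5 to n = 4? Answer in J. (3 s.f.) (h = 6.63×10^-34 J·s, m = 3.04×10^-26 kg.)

E_1 = h²/(8mL²) = 3.337×10^-22 J.
|ΔE| = |5² − 4²|·E_1 = 9·3.337×10^-22 J = 3.00×10^-21 J.

|ΔE| = 3.00×10^-21 J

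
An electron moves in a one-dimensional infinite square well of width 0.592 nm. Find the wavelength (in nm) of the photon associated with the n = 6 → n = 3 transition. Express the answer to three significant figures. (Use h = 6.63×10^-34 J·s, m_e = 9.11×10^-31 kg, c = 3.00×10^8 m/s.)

E_1 = h²/(8m_eL²) = 1.721×10^-19 J, so ΔE = (6² − 3²)E_1 = 4.647×10^-18 J.
λ = hc/ΔE = (6.63×10^-34·3.00×10^8)/4.647×10^-18 = 4.28×10^-8 m = 42.8 nm.

λ = 42.8 nm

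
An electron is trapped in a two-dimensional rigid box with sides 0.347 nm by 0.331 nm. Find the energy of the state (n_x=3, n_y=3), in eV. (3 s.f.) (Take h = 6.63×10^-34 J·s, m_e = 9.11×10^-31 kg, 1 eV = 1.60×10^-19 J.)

For a 2D rectangular well E = (h²/8m_e)·Σ n_i²/L_i² = (6.63×10^-34)²/(8·9.11×10^-31) · [3²/(0.347 nm)² + 3²/(0.331 nm)²].
Evaluating gives E = 9.463×10^-18 J = 59.1 eV.

E = 59.1 eV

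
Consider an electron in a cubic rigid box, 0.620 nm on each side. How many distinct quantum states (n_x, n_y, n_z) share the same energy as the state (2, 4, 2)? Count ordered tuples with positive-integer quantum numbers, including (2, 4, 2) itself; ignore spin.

The level has n_x² + n_y² + n_z² = 24. The ordered positive-integer solutions are (2, 2, 4), (2, 4, 2), (4, 2, 2).
That gives 3 states.

degeneracy = 3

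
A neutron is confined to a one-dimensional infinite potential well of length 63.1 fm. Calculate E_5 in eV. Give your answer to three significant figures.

E_5 = 1.28×10^6 eV

For an infinite well E_n = n²h²/(8m_nL²), so E_1 = h²/(8m_nL²) = (6.626×10^-34)²/(8·1.675×10^-27·(6.31×10^-14 m)²) = 8.229×10^-15 J.
Then E_5 = 5²·E_1 = 25·8.229×10^-15 J = 2.057×10^-13 J.
Converting, E_5 = 2.057×10^-13 J / (1.602×10^-19 J/eV) = 1.28×10^6 eV.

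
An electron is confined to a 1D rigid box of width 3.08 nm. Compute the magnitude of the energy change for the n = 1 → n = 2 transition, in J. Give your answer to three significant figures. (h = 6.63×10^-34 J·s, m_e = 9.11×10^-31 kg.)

E_1 = h²/(8m_eL²) = 6.358×10^-21 J.
|ΔE| = |1² − 2²|·E_1 = 3·6.358×10^-21 J = 1.91×10^-20 J.

|ΔE| = 1.91×10^-20 J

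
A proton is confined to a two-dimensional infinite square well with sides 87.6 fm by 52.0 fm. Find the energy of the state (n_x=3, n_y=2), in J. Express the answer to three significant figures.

For a 2D rectangular well E = (h²/8m_p)·Σ n_i²/L_i² = (6.626×10^-34)²/(8·1.673×10^-27) · [3²/(87.6 fm)² + 2²/(52.0 fm)²].
Evaluating gives E = 8.70×10^-14 J.

E = 8.70×10^-14 J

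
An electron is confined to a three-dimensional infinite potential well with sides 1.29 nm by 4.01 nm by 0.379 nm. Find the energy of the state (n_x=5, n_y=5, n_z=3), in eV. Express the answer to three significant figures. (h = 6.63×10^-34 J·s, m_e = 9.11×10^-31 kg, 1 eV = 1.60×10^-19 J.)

For a 3D rectangular well E = (h²/8m_e)·Σ n_i²/L_i² = (6.63×10^-34)²/(8·9.11×10^-31) · [5²/(1.29 nm)² + 5²/(4.01 nm)² + 3²/(0.379 nm)²].
Evaluating gives E = 4.779×10^-18 J = 29.9 eV.

E = 29.9 eV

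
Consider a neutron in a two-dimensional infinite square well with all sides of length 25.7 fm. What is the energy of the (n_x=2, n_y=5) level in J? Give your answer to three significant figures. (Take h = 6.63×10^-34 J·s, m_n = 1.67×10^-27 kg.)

For a 2D rectangular well E = (h²/8m_n)·Σ n_i²/L_i² = (6.63×10^-34)²/(8·1.67×10^-27) · [2²/(25.7 fm)² + 5²/(25.7 fm)²].
Evaluating gives E = 1.44×10^-12 J.

E = 1.44×10^-12 J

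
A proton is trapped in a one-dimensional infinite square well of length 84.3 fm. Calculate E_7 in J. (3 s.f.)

For an infinite well E_n = n²h²/(8m_pL²), so E_1 = h²/(8m_pL²) = (6.626×10^-34)²/(8·1.673×10^-27·(8.43×10^-14 m)²) = 4.616×10^-15 J.
Then E_7 = 7²·E_1 = 49·4.616×10^-15 J = 2.26×10^-13 J.

E_7 = 2.26×10^-13 J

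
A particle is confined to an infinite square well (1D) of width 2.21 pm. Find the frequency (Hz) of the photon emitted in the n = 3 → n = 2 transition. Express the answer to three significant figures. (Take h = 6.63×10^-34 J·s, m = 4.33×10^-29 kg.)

f = 1.96×10^18 Hz

E_1 = h²/(8mL²) = 2.598×10^-16 J and ΔE = (3² − 2²)E_1 = 1.299×10^-15 J.
f = ΔE/h = 1.299×10^-15/6.63×10^-34 = 1.96×10^18 Hz.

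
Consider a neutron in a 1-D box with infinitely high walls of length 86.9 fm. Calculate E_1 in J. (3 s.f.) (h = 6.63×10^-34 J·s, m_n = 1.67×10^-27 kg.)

E_1 = 4.36×10^-15 J

For an infinite well E_n = n²h²/(8m_nL²), so E_1 = h²/(8m_nL²) = (6.63×10^-34)²/(8·1.67×10^-27·(8.69×10^-14 m)²) = 4.357×10^-15 J.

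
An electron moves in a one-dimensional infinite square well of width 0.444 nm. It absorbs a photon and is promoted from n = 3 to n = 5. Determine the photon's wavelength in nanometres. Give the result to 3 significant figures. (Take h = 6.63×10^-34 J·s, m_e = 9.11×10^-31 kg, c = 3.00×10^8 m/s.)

E_1 = h²/(8m_eL²) = 3.060×10^-19 J, so ΔE = (5² − 3²)E_1 = 4.896×10^-18 J.
λ = hc/ΔE = (6.63×10^-34·3.00×10^8)/4.896×10^-18 = 4.06×10^-8 m = 40.6 nm.

λ = 40.6 nm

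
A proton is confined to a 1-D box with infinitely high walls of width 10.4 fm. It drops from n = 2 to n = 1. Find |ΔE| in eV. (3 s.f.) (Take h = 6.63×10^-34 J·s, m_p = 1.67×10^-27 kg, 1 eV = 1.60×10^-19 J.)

|ΔE| = 5.70×10^6 eV

E_1 = h²/(8m_pL²) = 3.042×10^-13 J.
|ΔE| = |2² − 1²|·E_1 = 3·3.042×10^-13 J = 9.126×10^-13 J = 5.70×10^6 eV.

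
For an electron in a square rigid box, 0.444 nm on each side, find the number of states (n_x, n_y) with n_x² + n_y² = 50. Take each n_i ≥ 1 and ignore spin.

The level has n_x² + n_y² = 50. The ordered positive-integer solutions are (1, 7), (5, 5), (7, 1).
That gives 3 states.

degeneracy = 3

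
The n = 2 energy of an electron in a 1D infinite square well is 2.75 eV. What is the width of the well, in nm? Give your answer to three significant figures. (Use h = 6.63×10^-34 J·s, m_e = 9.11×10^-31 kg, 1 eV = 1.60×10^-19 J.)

From E_n = n²h²/(8m_eL²), L = n·h/√(8m_eE_n).
E_2 = 2.75 eV = 4.400×10^-19 J, so L = 2·6.63×10^-34/√(8·9.11×10^-31·4.400×10^-19) = 7.40×10^-10 m = 0.740 nm.

L = 0.740 nm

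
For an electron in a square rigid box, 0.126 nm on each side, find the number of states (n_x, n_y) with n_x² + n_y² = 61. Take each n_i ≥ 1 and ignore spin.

degeneracy = 2

The level has n_x² + n_y² = 61. The ordered positive-integer solutions are (5, 6), (6, 5).
That gives 2 states.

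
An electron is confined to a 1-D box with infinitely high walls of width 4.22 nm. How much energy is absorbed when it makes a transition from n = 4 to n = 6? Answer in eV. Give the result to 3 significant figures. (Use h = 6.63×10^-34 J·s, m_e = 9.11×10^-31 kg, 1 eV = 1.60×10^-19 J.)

E_1 = h²/(8m_eL²) = 3.387×10^-21 J.
|ΔE| = |4² − 6²|·E_1 = 20·3.387×10^-21 J = 6.774×10^-20 J = 0.423 eV.

|ΔE| = 0.423 eV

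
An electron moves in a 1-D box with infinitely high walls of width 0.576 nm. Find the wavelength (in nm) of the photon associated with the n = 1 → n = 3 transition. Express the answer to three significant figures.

λ = 137 nm

E_1 = h²/(8m_eL²) = 1.816×10^-19 J, so ΔE = (3² − 1²)E_1 = 1.453×10^-18 J.
λ = hc/ΔE = (6.626×10^-34·2.998×10^8)/1.453×10^-18 = 1.37×10^-7 m = 137 nm.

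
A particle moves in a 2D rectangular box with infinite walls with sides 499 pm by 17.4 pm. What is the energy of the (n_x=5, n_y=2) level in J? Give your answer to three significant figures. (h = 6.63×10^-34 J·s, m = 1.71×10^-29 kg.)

For a 2D rectangular well E = (h²/8m)·Σ n_i²/L_i² = (6.63×10^-34)²/(8·1.71×10^-29) · [5²/(499 pm)² + 2²/(17.4 pm)²].
Evaluating gives E = 4.28×10^-17 J.

E = 4.28×10^-17 J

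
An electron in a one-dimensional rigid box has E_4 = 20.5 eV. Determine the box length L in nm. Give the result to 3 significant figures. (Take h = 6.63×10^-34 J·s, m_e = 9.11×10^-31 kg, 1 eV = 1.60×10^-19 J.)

L = 0.542 nm

From E_n = n²h²/(8m_eL²), L = n·h/√(8m_eE_n).
E_4 = 20.5 eV = 3.280×10^-18 J, so L = 4·6.63×10^-34/√(8·9.11×10^-31·3.280×10^-18) = 5.42×10^-10 m = 0.542 nm.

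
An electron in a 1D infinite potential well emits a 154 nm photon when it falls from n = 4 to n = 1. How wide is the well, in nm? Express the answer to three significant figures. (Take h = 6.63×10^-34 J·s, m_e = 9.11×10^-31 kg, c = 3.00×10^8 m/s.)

L = 0.837 nm

The photon carries ΔE = hc/λ = 6.63×10^-34·3.00×10^8/1.54×10^-7 m = 1.292×10^-18 J.
Since ΔE = (4² − 1²)E_1, E_1 = 8.613×10^-20 J, and L = h/√(8m_eE_1) = 8.37×10^-10 m = 0.837 nm.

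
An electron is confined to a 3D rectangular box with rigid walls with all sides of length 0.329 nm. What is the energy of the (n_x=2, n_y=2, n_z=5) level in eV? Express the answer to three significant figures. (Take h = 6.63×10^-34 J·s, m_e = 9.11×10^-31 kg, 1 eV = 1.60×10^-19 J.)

E = 115 eV

For a 3D rectangular well E = (h²/8m_e)·Σ n_i²/L_i² = (6.63×10^-34)²/(8·9.11×10^-31) · [2²/(0.329 nm)² + 2²/(0.329 nm)² + 5²/(0.329 nm)²].
Evaluating gives E = 1.839×10^-17 J = 115 eV.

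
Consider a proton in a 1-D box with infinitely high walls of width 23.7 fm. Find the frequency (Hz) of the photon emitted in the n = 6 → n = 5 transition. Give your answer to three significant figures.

E_1 = h²/(8m_pL²) = 5.840×10^-14 J and ΔE = (6² − 5²)E_1 = 6.424×10^-13 J.
f = ΔE/h = 6.424×10^-13/6.626×10^-34 = 9.70×10^20 Hz.

f = 9.70×10^20 Hz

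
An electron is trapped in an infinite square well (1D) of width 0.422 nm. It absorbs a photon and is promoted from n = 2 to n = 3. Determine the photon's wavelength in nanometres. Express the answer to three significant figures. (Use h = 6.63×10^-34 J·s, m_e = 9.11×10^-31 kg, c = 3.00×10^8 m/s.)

E_1 = h²/(8m_eL²) = 3.387×10^-19 J, so ΔE = (3² − 2²)E_1 = 1.693×10^-18 J.
λ = hc/ΔE = (6.63×10^-34·3.00×10^8)/1.693×10^-18 = 1.17×10^-7 m = 117 nm.

λ = 117 nm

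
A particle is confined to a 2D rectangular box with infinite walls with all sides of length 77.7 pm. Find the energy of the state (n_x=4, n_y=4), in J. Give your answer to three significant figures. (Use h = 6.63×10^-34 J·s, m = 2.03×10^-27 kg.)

For a 2D rectangular well E = (h²/8m)·Σ n_i²/L_i² = (6.63×10^-34)²/(8·2.03×10^-27) · [4²/(77.7 pm)² + 4²/(77.7 pm)²].
Evaluating gives E = 1.43×10^-19 J.

E = 1.43×10^-19 J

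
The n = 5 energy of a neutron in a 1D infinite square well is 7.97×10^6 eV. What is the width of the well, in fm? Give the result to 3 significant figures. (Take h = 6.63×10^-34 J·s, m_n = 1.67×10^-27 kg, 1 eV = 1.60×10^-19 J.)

L = 25.4 fm

From E_n = n²h²/(8m_nL²), L = n·h/√(8m_nE_n).
E_5 = 7.97×10^6 eV = 1.275×10^-12 J, so L = 5·6.63×10^-34/√(8·1.67×10^-27·1.275×10^-12) = 2.54×10^-14 m = 25.4 fm.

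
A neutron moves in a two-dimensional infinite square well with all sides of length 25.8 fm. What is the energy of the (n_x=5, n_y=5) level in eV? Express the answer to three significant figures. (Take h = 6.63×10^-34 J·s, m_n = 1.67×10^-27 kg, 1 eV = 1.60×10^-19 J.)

E = 1.54×10^7 eV

For a 2D rectangular well E = (h²/8m_n)·Σ n_i²/L_i² = (6.63×10^-34)²/(8·1.67×10^-27) · [5²/(25.8 fm)² + 5²/(25.8 fm)²].
Evaluating gives E = 2.471×10^-12 J = 1.54×10^7 eV.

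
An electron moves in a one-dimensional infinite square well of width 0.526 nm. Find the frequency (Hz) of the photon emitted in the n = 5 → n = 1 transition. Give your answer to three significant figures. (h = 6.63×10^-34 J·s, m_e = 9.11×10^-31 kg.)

E_1 = h²/(8m_eL²) = 2.180×10^-19 J and ΔE = (5² − 1²)E_1 = 5.232×10^-18 J.
f = ΔE/h = 5.232×10^-18/6.63×10^-34 = 7.89×10^15 Hz.

f = 7.89×10^15 Hz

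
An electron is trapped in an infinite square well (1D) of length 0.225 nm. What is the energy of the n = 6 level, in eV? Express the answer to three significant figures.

For an infinite well E_n = n²h²/(8m_eL²), so E_1 = h²/(8m_eL²) = (6.626×10^-34)²/(8·9.109×10^-31·(2.25×10^-10 m)²) = 1.190×10^-18 J.
Then E_6 = 6²·E_1 = 36·1.190×10^-18 J = 4.284×10^-17 J.
Converting, E_6 = 4.284×10^-17 J / (1.602×10^-19 J/eV) = 267 eV.

E_6 = 267 eV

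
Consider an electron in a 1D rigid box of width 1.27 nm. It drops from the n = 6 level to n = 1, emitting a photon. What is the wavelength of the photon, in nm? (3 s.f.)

λ = 152 nm

E_1 = h²/(8m_eL²) = 3.735×10^-20 J, so ΔE = (6² − 1²)E_1 = 1.307×10^-18 J.
λ = hc/ΔE = (6.626×10^-34·2.998×10^8)/1.307×10^-18 = 1.52×10^-7 m = 152 nm.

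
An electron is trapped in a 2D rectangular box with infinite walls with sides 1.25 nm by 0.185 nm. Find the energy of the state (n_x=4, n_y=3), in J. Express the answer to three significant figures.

For a 2D rectangular well E = (h²/8m_e)·Σ n_i²/L_i² = (6.626×10^-34)²/(8·9.109×10^-31) · [4²/(1.25 nm)² + 3²/(0.185 nm)²].
Evaluating gives E = 1.65×10^-17 J.

E = 1.65×10^-17 J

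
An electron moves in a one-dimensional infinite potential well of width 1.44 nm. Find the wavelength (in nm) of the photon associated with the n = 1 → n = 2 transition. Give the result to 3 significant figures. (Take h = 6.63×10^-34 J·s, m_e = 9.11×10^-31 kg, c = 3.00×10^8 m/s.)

E_1 = h²/(8m_eL²) = 2.909×10^-20 J, so ΔE = (2² − 1²)E_1 = 8.727×10^-20 J.
λ = hc/ΔE = (6.63×10^-34·3.00×10^8)/8.727×10^-20 = 2.28×10^-6 m = 2.28×10^3 nm.

λ = 2.28×10^3 nm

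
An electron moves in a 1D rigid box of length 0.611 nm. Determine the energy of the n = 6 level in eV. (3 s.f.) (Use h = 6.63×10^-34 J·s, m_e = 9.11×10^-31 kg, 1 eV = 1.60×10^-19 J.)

E_6 = 36.4 eV

For an infinite well E_n = n²h²/(8m_eL²), so E_1 = h²/(8m_eL²) = (6.63×10^-34)²/(8·9.11×10^-31·(6.11×10^-10 m)²) = 1.616×10^-19 J.
Then E_6 = 6²·E_1 = 36·1.616×10^-19 J = 5.818×10^-18 J.
Converting, E_6 = 5.818×10^-18 J / (1.60×10^-19 J/eV) = 36.4 eV.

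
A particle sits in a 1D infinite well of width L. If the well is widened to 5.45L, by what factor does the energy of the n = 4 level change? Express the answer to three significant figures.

0.0337

E_n ∝ 1/L², so the energy scales by 1/5.45² = 0.0337.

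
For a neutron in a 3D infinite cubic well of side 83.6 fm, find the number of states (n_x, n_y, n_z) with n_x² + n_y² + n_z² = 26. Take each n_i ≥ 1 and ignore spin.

degeneracy = 6

The level has n_x² + n_y² + n_z² = 26. The ordered positive-integer solutions are (1, 3, 4), (1, 4, 3), (3, 1, 4), (3, 4, 1), (4, 1, 3), (4, 3, 1).
That gives 6 states.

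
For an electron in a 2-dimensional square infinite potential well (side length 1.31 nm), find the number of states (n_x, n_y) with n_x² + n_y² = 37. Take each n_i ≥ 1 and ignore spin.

degeneracy = 2

The level has n_x² + n_y² = 37. The ordered positive-integer solutions are (1, 6), (6, 1).
That gives 2 states.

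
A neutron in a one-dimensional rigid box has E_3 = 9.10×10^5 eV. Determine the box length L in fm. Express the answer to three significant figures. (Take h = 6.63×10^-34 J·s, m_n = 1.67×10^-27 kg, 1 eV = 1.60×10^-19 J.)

From E_n = n²h²/(8m_nL²), L = n·h/√(8m_nE_n).
E_3 = 9.10×10^5 eV = 1.456×10^-13 J, so L = 3·6.63×10^-34/√(8·1.67×10^-27·1.456×10^-13) = 4.51×10^-14 m = 45.1 fm.

L = 45.1 fm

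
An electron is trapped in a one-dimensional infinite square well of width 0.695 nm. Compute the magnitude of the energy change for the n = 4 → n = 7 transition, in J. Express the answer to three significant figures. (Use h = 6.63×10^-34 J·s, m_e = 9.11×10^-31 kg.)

|ΔE| = 4.12×10^-18 J

E_1 = h²/(8m_eL²) = 1.249×10^-19 J.
|ΔE| = |4² − 7²|·E_1 = 33·1.249×10^-19 J = 4.12×10^-18 J.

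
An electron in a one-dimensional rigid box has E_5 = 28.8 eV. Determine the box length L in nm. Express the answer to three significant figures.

From E_n = n²h²/(8m_eL²), L = n·h/√(8m_eE_n).
E_5 = 28.8 eV = 4.614×10^-18 J, so L = 5·6.626×10^-34/√(8·9.109×10^-31·4.614×10^-18) = 5.71×10^-10 m = 0.571 nm.

L = 0.571 nm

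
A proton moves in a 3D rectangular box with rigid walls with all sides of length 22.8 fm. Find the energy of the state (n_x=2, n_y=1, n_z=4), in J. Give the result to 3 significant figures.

For a 3D rectangular well E = (h²/8m_p)·Σ n_i²/L_i² = (6.626×10^-34)²/(8·1.673×10^-27) · [2²/(22.8 fm)² + 1²/(22.8 fm)² + 4²/(22.8 fm)²].
Evaluating gives E = 1.33×10^-12 J.

E = 1.33×10^-12 J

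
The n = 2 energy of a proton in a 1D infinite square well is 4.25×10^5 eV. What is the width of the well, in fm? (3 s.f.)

From E_n = n²h²/(8m_pL²), L = n·h/√(8m_pE_n).
E_2 = 4.25×10^5 eV = 6.808×10^-14 J, so L = 2·6.626×10^-34/√(8·1.673×10^-27·6.808×10^-14) = 4.39×10^-14 m = 43.9 fm.

L = 43.9 fm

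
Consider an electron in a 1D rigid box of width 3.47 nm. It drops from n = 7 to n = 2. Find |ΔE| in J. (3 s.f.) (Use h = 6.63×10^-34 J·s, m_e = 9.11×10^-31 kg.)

|ΔE| = 2.25×10^-19 J

E_1 = h²/(8m_eL²) = 5.009×10^-21 J.
|ΔE| = |7² − 2²|·E_1 = 45·5.009×10^-21 J = 2.25×10^-19 J.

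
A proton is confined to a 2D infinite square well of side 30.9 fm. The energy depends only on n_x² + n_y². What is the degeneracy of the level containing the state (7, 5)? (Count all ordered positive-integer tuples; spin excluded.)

degeneracy = 2

The level has n_x² + n_y² = 74. The ordered positive-integer solutions are (5, 7), (7, 5).
That gives 2 states.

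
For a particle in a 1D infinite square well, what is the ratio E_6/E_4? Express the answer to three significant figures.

E_n ∝ n², so E_6/E_4 = 6²/4² = 36/16 = 2.25.

2.25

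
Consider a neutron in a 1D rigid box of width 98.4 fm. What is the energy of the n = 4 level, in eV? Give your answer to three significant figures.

E_4 = 3.38×10^5 eV

For an infinite well E_n = n²h²/(8m_nL²), so E_1 = h²/(8m_nL²) = (6.626×10^-34)²/(8·1.675×10^-27·(9.84×10^-14 m)²) = 3.384×10^-15 J.
Then E_4 = 4²·E_1 = 16·3.384×10^-15 J = 5.414×10^-14 J.
Converting, E_4 = 5.414×10^-14 J / (1.602×10^-19 J/eV) = 3.38×10^5 eV.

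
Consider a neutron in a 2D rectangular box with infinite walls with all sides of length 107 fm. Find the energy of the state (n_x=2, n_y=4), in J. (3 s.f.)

For a 2D rectangular well E = (h²/8m_n)·Σ n_i²/L_i² = (6.626×10^-34)²/(8·1.675×10^-27) · [2²/(107 fm)² + 4²/(107 fm)²].
Evaluating gives E = 5.72×10^-14 J.

E = 5.72×10^-14 J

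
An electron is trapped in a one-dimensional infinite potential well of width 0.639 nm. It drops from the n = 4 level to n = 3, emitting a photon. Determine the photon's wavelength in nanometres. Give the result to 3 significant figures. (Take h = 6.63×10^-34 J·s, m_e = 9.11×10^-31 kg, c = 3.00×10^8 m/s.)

E_1 = h²/(8m_eL²) = 1.477×10^-19 J, so ΔE = (4² − 3²)E_1 = 1.034×10^-18 J.
λ = hc/ΔE = (6.63×10^-34·3.00×10^8)/1.034×10^-18 = 1.92×10^-7 m = 192 nm.

λ = 192 nm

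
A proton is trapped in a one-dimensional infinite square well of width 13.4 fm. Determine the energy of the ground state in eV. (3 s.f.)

For an infinite well E_n = n²h²/(8m_pL²), so E_1 = h²/(8m_pL²) = (6.626×10^-34)²/(8·1.673×10^-27·(1.34×10^-14 m)²) = 1.827×10^-13 J.
Converting, E_1 = 1.827×10^-13 J / (1.602×10^-19 J/eV) = 1.14×10^6 eV.

E_1 = 1.14×10^6 eV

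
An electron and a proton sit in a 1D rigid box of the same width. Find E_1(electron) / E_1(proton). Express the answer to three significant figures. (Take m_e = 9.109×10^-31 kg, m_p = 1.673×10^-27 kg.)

1.84×10^3

E_n ∝ 1/m at fixed n and L, so the ratio is m_p/m_e = 1.673×10^-27/9.109×10^-31 = 1.84×10^3.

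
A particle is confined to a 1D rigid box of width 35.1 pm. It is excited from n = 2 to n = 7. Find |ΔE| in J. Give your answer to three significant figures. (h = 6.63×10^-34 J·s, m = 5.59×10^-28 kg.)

E_1 = h²/(8mL²) = 7.978×10^-20 J.
|ΔE| = |2² − 7²|·E_1 = 45·7.978×10^-20 J = 3.59×10^-18 J.

|ΔE| = 3.59×10^-18 J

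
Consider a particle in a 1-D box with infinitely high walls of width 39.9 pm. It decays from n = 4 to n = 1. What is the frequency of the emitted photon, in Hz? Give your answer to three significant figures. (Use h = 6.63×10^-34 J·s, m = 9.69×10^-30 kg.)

E_1 = h²/(8mL²) = 3.562×10^-18 J and ΔE = (4² − 1²)E_1 = 5.343×10^-17 J.
f = ΔE/h = 5.343×10^-17/6.63×10^-34 = 8.06×10^16 Hz.

f = 8.06×10^16 Hz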